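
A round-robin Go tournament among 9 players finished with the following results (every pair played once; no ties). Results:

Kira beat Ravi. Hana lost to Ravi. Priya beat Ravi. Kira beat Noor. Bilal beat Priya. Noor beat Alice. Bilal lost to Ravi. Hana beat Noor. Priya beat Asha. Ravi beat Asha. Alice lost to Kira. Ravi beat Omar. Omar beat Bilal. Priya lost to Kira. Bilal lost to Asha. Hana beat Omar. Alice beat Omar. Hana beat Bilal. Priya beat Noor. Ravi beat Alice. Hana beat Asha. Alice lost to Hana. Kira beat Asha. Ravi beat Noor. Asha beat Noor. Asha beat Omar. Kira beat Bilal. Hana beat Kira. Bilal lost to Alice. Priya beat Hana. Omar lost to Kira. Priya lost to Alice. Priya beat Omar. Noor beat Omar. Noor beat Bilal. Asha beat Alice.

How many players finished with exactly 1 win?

2

Win totals: Ravi 6, Omar 1, Kira 7, Asha 4, Priya 5, Bilal 1, Hana 6, Alice 3, Noor 3.
Exactly 1: Omar, Bilal — 2 players.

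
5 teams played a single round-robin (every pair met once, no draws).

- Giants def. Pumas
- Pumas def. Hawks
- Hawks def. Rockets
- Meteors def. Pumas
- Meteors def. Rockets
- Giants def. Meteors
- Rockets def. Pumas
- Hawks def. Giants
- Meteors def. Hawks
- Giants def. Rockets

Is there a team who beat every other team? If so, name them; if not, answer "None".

None

Highest win total is Meteors with 3 (out of 4 possible).
Meteors lost to Giants, so no team went undefeated.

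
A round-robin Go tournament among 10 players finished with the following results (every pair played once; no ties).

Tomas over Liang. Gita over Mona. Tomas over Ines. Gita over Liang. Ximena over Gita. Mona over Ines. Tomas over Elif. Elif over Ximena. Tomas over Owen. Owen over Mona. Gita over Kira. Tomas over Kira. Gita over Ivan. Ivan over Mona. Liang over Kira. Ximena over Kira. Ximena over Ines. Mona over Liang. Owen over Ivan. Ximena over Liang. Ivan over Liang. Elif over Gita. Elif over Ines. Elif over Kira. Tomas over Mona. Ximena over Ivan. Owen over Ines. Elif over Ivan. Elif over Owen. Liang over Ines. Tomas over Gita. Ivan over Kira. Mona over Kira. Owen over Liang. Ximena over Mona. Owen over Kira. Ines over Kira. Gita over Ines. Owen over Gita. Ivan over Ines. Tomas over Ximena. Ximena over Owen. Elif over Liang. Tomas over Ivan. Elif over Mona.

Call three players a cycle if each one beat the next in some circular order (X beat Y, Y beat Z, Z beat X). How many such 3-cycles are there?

0

Win totals: Liang 2, Elif 8, Kira 0, Ines 1, Ivan 4, Gita 5, Owen 6, Tomas 9, Mona 3, Ximena 7.
A player with w wins dominates both others in C(w,2) triples; summing gives 1 + 28 + 0 + 0 + 6 + 10 + 15 + 36 + 3 + 21 = 120 transitive triples.
Total triples C(10,3) = 120, so cyclic triples = 120 − 120 = 0.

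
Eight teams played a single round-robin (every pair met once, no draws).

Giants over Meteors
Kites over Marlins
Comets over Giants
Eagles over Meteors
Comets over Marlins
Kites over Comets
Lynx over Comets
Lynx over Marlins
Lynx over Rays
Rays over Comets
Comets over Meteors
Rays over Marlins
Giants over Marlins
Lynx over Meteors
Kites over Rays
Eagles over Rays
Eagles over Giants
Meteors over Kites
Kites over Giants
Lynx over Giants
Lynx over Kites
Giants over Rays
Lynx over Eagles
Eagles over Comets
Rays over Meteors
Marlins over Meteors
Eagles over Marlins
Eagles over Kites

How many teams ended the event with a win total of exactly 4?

1

Win totals: Lynx 7, Giants 3, Marlins 1, Comets 3, Eagles 6, Kites 4, Rays 3, Meteors 1.
Exactly 4: Kites — 1 team.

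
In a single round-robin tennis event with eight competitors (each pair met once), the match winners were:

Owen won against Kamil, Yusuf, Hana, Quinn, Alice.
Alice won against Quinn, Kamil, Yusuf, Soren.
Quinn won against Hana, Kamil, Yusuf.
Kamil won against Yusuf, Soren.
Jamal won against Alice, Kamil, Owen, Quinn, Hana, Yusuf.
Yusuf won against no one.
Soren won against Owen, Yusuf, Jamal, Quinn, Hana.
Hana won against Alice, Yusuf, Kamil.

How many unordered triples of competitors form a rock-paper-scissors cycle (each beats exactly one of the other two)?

8

Win totals: Hana 3, Owen 5, Alice 4, Jamal 6, Kamil 2, Yusuf 0, Soren 5, Quinn 3.
A competitor with w wins dominates both others in C(w,2) triples; summing gives 3 + 10 + 6 + 15 + 1 + 0 + 10 + 3 = 48 transitive triples.
Total triples C(8,3) = 56, so cyclic triples = 56 − 48 = 8.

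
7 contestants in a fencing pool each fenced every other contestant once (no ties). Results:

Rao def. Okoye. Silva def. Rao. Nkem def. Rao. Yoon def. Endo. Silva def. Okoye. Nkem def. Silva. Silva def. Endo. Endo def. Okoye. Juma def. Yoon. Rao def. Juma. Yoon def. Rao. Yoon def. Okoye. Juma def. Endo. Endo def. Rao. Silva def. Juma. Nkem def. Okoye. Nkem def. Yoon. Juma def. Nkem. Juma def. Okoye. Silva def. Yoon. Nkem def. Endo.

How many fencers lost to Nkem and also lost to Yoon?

3

Nkem beat: Silva, Rao, Endo, Yoon, Okoye.
Yoon beat: Rao, Endo, Okoye.
Both beat: Rao, Endo, Okoye — 3.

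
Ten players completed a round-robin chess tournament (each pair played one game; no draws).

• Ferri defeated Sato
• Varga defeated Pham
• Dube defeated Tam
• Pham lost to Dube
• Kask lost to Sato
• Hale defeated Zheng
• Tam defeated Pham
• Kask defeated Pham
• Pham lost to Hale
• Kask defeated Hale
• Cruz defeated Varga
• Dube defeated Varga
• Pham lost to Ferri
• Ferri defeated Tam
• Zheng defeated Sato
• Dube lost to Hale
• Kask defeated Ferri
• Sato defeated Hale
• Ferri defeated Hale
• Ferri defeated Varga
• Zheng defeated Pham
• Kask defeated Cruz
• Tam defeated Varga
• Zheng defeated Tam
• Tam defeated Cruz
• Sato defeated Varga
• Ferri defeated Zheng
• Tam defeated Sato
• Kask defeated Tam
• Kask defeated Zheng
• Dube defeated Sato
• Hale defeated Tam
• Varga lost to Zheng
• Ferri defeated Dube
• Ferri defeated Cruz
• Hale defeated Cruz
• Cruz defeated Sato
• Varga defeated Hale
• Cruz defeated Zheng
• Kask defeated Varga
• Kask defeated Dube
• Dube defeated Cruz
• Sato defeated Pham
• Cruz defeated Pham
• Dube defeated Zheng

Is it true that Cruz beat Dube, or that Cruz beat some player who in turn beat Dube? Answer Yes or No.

Cruz did not beat Dube directly.
Cruz beat Varga, Sato, Pham, Zheng, but each of them lost to Dube. No two-step path.

No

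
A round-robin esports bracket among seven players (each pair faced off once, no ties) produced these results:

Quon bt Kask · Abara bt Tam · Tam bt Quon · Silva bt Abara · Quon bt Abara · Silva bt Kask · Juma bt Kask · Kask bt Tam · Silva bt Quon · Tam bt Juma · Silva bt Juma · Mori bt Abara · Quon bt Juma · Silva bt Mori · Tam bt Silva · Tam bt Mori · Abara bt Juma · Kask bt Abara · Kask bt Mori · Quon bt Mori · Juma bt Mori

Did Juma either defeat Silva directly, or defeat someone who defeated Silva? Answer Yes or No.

No

Juma did not beat Silva directly.
Juma beat Mori, Kask, but each of them lost to Silva. No two-step path.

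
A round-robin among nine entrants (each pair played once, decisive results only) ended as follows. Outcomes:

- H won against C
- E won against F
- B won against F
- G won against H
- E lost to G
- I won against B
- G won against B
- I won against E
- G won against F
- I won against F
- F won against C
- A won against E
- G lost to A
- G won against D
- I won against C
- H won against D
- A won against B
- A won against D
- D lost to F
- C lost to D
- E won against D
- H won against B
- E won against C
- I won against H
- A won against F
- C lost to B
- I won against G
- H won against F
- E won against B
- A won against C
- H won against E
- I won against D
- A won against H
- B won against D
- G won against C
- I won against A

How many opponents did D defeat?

1

D's results: beat C; lost to A, B, E, F, G, H, I.
That is 1 win.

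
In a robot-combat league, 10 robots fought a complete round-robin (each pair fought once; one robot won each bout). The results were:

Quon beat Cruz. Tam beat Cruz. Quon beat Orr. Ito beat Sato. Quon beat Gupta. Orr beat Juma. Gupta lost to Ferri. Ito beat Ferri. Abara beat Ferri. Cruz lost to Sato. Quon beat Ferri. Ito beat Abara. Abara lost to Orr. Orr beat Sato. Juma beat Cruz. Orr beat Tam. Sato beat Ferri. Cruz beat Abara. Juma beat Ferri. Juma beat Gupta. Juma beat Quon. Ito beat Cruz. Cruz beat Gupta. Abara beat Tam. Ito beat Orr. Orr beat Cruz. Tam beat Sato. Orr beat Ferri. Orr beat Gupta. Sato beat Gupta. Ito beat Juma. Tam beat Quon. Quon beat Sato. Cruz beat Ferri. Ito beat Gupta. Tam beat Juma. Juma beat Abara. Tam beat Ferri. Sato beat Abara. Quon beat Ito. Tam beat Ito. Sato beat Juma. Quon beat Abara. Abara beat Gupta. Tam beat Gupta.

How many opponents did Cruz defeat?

Cruz's results: beat Gupta, Ferri, Abara; lost to Ito, Juma, Tam, Quon, Orr, Sato.
That is 3 wins.

3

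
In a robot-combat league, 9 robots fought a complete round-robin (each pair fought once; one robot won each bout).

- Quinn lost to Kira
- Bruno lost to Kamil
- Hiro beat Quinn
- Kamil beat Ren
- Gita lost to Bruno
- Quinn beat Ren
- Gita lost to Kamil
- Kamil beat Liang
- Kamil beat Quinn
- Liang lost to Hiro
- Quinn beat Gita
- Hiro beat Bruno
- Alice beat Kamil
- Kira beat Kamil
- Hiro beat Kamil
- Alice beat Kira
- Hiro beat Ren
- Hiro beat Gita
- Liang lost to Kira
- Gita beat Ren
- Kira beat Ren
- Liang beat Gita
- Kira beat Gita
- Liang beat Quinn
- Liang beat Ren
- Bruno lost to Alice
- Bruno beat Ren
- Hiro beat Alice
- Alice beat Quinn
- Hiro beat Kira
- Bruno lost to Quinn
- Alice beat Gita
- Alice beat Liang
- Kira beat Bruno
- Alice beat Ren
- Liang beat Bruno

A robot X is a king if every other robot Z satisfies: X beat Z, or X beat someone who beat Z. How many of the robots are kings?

1

Kamil cannot reach Kira, Hiro, Alice in two steps.
Kira cannot reach Hiro, Alice in two steps.
Bruno cannot reach Kamil, Kira, Quinn, Hiro, Alice, Liang in two steps.
Quinn cannot reach Kamil, Kira, Hiro, Alice, Liang in two steps.
Hiro reaches everyone (king).
Ren cannot reach Kamil, Kira, Bruno, Quinn, Hiro, Alice, Gita, Liang in two steps.
Alice cannot reach Hiro in two steps.
Gita cannot reach Kamil, Kira, Bruno, Quinn, Hiro, Alice, Liang in two steps.
Liang cannot reach Kamil, Kira, Hiro, Alice in two steps.
Kings: Hiro — 1.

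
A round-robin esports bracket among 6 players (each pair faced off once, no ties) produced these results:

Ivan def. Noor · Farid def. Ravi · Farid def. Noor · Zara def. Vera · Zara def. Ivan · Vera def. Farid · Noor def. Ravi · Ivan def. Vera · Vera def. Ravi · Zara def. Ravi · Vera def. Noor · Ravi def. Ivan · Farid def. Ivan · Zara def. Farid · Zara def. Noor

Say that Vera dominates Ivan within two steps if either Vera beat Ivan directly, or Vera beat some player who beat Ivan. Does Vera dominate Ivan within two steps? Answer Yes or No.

Yes

Vera did not beat Ivan directly.
Vera beat Ravi, Farid, Noor. Of those, Ravi beat Ivan.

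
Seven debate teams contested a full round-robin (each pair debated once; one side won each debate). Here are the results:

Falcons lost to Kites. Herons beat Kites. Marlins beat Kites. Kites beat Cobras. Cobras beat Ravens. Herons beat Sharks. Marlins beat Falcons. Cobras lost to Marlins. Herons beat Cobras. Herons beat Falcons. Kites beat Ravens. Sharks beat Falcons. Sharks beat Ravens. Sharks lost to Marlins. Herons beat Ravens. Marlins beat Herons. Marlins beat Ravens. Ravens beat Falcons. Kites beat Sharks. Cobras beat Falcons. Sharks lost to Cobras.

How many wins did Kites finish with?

Kites' results: beat Ravens, Cobras, Falcons, Sharks; lost to Herons, Marlins.
That is 4 wins.

4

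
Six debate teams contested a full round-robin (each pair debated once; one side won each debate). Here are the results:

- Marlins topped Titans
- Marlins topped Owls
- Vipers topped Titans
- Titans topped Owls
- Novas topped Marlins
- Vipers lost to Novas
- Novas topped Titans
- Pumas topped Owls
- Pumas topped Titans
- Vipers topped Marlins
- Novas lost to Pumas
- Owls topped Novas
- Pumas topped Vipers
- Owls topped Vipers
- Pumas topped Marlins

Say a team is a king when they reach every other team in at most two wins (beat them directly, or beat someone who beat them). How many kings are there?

Novas cannot reach Pumas in two steps.
Marlins cannot reach Pumas in two steps.
Owls cannot reach Pumas in two steps.
Vipers cannot reach Novas, Pumas in two steps.
Pumas reaches everyone (king).
Titans cannot reach Marlins, Pumas in two steps.
Kings: Pumas — 1.

1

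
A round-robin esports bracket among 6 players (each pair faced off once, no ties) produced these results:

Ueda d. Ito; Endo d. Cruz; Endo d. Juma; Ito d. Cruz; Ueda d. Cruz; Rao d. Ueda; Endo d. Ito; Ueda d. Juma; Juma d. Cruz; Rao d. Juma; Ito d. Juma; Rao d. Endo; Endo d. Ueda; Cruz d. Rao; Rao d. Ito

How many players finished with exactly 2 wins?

1

Win totals: Juma 1, Ueda 3, Ito 2, Cruz 1, Endo 4, Rao 4.
Exactly 2: Ito — 1 player.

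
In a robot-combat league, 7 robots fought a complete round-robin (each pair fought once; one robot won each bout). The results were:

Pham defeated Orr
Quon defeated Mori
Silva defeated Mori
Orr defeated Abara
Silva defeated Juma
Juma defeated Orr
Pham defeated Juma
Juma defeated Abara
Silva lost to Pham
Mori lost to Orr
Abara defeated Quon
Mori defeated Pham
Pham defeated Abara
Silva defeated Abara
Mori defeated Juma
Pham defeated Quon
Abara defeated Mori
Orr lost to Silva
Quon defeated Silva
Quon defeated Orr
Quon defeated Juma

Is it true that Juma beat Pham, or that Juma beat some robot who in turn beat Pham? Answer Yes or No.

Juma did not beat Pham directly.
Juma beat Abara, Orr, but each of them lost to Pham. No two-step path.

No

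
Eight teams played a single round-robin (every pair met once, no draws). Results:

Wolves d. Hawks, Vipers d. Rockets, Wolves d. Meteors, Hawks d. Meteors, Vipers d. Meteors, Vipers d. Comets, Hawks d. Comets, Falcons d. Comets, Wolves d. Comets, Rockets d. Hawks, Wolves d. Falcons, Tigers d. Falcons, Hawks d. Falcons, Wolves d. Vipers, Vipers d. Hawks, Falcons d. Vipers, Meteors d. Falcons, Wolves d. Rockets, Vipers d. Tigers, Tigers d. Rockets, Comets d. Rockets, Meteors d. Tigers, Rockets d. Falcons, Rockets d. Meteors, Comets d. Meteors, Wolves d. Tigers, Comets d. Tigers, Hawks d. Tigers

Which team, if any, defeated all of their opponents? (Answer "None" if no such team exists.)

Wolves has 7 wins out of 7 opponents — a perfect record.

Wolves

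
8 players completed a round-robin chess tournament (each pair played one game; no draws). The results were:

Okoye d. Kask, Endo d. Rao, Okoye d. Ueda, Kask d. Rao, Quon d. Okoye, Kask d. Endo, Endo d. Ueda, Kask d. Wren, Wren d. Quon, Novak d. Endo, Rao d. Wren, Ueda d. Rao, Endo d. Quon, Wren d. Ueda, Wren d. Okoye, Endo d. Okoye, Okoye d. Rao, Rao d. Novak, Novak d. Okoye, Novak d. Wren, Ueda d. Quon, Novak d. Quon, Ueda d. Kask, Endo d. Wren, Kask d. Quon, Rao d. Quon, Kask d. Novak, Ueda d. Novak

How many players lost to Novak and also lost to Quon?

1

Novak beat: Endo, Okoye, Quon, Wren.
Quon beat: Okoye.
Both beat: Okoye — 1.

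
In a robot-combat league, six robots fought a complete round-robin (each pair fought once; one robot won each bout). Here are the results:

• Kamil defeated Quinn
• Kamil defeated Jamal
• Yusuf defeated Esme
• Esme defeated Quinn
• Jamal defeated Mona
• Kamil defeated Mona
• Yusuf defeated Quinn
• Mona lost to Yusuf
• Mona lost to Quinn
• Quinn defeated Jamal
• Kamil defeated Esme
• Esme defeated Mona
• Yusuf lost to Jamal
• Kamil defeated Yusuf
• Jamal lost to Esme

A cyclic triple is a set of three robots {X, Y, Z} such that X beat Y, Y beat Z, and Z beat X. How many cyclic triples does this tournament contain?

Win totals: Quinn 2, Kamil 5, Esme 3, Mona 0, Jamal 2, Yusuf 3.
A robot with w wins dominates both others in C(w,2) triples; summing gives 1 + 10 + 3 + 0 + 1 + 3 = 18 transitive triples.
Total triples C(6,3) = 20, so cyclic triples = 20 − 18 = 2.

2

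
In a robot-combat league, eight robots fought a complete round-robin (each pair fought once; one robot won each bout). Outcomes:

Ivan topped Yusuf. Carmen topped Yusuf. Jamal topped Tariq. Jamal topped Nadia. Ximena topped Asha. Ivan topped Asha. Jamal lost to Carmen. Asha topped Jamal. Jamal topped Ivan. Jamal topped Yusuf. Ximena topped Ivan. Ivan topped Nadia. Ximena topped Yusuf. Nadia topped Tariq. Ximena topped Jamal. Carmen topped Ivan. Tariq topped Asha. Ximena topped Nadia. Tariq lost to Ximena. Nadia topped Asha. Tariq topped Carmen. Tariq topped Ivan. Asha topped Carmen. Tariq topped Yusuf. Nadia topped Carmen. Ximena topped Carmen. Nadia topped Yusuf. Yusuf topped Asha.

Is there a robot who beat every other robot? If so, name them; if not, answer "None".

Ximena

Ximena has 7 wins out of 7 opponents — a perfect record.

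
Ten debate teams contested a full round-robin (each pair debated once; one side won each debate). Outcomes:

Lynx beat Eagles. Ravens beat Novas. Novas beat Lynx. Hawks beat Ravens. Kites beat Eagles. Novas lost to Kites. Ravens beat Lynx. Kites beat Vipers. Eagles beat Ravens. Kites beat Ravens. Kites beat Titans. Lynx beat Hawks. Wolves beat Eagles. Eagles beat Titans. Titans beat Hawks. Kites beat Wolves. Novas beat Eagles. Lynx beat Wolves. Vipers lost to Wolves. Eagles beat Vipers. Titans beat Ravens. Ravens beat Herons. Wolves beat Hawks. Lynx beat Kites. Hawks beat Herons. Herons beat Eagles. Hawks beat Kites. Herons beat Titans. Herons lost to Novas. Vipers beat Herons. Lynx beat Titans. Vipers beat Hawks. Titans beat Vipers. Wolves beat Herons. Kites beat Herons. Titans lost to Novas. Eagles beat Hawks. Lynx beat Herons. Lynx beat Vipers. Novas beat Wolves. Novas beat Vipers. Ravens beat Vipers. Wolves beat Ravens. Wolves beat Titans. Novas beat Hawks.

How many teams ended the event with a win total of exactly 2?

Win totals: Novas 7, Kites 7, Hawks 3, Titans 3, Eagles 4, Vipers 2, Ravens 4, Herons 2, Wolves 6, Lynx 7.
Exactly 2: Vipers, Herons — 2 teams.

2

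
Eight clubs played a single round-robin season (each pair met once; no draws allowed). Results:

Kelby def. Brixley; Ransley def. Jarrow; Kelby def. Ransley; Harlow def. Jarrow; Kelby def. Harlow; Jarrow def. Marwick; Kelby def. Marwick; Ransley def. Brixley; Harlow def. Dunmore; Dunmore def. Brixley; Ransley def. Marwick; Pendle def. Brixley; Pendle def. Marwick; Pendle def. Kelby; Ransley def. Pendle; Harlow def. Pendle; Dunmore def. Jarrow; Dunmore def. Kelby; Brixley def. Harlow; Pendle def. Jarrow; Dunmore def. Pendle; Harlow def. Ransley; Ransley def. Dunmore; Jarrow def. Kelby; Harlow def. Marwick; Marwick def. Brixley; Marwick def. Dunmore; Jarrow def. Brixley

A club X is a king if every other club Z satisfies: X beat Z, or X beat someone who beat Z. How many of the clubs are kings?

5

Ransley reaches everyone (king).
Kelby reaches everyone (king).
Brixley cannot reach Kelby in two steps.
Dunmore reaches everyone (king).
Marwick cannot reach Ransley in two steps.
Jarrow cannot reach Pendle in two steps.
Pendle reaches everyone (king).
Harlow reaches everyone (king).
Kings: Ransley, Kelby, Dunmore, Pendle, Harlow — 5.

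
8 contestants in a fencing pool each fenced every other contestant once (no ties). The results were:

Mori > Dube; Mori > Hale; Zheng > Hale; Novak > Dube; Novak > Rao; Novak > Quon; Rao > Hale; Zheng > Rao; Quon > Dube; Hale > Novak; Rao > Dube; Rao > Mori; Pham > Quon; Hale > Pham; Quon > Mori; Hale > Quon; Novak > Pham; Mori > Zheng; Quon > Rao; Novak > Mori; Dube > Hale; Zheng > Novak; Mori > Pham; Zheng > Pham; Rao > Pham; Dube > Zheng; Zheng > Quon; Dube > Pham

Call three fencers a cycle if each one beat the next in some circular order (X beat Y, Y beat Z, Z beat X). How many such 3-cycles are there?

Win totals: Mori 4, Novak 5, Zheng 5, Rao 4, Hale 3, Quon 3, Pham 1, Dube 3.
A fencer with w wins dominates both others in C(w,2) triples; summing gives 6 + 10 + 10 + 6 + 3 + 3 + 0 + 3 = 41 transitive triples.
Total triples C(8,3) = 56, so cyclic triples = 56 − 41 = 15.

15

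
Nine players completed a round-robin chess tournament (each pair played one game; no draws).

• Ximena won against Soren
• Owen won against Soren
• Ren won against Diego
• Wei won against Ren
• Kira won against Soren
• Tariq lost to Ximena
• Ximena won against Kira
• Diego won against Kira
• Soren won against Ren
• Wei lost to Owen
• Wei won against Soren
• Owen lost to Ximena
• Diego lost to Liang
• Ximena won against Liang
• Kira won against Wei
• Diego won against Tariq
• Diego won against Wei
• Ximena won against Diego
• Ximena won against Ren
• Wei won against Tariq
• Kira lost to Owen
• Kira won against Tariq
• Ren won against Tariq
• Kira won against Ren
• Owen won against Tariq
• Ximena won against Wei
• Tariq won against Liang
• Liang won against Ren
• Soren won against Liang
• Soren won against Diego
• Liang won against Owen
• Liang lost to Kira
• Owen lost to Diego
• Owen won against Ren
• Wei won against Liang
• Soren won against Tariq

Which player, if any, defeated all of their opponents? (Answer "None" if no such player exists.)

Ximena

Ximena has 8 wins out of 8 opponents — a perfect record.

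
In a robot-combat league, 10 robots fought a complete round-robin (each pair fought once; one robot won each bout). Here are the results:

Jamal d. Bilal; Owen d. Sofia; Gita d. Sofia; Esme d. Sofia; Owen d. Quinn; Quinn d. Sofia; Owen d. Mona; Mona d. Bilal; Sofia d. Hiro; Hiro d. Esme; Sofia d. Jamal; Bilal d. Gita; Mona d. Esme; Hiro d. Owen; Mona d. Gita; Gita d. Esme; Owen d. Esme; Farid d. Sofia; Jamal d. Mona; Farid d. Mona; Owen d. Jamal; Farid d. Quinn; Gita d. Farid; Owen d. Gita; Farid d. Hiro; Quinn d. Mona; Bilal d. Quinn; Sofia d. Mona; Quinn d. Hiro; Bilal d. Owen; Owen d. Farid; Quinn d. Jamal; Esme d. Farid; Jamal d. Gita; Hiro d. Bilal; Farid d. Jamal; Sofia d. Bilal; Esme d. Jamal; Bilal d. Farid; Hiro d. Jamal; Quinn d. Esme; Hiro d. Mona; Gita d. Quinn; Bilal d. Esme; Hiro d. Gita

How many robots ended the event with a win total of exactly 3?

Win totals: Jamal 3, Mona 3, Esme 3, Gita 4, Hiro 6, Farid 5, Owen 7, Bilal 5, Sofia 4, Quinn 5.
Exactly 3: Jamal, Mona, Esme — 3 robots.

3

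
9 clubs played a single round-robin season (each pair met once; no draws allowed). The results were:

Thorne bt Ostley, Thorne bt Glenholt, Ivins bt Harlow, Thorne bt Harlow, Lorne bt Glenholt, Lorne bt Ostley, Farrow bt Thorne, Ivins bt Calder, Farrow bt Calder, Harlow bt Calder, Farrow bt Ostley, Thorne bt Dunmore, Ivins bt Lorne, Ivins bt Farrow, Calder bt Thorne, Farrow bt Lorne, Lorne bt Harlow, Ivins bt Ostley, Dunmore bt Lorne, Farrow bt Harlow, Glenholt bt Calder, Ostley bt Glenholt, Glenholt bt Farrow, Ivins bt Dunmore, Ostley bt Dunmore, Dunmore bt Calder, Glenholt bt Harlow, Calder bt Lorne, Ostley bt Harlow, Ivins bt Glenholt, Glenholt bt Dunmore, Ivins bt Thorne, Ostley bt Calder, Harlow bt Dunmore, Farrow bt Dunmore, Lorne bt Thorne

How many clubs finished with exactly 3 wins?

Win totals: Calder 2, Ivins 8, Lorne 4, Farrow 6, Glenholt 4, Ostley 4, Dunmore 2, Thorne 4, Harlow 2.
No club has exactly 3 wins.

0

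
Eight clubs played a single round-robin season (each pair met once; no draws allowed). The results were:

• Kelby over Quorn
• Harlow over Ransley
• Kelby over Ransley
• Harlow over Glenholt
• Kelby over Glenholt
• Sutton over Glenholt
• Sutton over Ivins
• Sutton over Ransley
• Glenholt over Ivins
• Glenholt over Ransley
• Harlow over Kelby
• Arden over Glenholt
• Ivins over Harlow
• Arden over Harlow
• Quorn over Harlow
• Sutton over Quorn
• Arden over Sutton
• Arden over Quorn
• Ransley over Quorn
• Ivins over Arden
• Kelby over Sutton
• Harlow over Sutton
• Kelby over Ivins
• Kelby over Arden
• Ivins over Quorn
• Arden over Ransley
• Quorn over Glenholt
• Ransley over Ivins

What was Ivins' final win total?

Ivins' results: beat Quorn, Arden, Harlow; lost to Ransley, Kelby, Glenholt, Sutton.
That is 3 wins.

3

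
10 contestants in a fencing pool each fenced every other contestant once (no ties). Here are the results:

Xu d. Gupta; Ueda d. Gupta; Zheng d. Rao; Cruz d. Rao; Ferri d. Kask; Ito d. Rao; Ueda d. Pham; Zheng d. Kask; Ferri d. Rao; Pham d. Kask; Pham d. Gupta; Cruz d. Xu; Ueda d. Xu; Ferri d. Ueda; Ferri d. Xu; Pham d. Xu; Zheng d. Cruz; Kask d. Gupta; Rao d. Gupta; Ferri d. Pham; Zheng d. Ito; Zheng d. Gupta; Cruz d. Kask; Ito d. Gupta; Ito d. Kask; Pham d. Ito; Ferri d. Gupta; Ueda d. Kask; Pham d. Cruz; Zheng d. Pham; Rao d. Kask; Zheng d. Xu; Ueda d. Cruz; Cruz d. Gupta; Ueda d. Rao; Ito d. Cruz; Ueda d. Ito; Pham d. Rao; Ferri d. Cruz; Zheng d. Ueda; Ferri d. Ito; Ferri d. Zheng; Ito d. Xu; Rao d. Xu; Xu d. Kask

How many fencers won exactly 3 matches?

Win totals: Gupta 0, Kask 1, Ferri 9, Pham 6, Rao 3, Ueda 7, Cruz 4, Zheng 8, Ito 5, Xu 2.
Exactly 3: Rao — 1 fencer.

1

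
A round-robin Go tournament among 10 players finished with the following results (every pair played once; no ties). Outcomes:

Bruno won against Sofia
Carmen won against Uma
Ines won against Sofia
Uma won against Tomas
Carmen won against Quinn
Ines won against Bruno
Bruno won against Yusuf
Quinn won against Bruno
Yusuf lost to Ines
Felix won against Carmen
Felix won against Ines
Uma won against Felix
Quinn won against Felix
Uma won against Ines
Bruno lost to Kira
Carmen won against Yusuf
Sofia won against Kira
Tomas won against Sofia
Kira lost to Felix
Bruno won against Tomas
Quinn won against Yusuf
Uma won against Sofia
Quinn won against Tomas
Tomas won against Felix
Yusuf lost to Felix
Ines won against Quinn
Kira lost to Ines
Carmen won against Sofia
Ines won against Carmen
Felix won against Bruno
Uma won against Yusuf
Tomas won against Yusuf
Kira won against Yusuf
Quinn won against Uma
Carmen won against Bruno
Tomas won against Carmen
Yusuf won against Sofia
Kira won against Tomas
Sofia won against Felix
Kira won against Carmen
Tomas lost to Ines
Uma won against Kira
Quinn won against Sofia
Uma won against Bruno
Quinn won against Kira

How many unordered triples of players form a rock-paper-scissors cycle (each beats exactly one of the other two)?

Win totals: Uma 7, Sofia 2, Ines 7, Kira 4, Quinn 7, Yusuf 1, Felix 5, Carmen 5, Tomas 4, Bruno 3.
A player with w wins dominates both others in C(w,2) triples; summing gives 21 + 1 + 21 + 6 + 21 + 0 + 10 + 10 + 6 + 3 = 99 transitive triples.
Total triples C(10,3) = 120, so cyclic triples = 120 − 99 = 21.

21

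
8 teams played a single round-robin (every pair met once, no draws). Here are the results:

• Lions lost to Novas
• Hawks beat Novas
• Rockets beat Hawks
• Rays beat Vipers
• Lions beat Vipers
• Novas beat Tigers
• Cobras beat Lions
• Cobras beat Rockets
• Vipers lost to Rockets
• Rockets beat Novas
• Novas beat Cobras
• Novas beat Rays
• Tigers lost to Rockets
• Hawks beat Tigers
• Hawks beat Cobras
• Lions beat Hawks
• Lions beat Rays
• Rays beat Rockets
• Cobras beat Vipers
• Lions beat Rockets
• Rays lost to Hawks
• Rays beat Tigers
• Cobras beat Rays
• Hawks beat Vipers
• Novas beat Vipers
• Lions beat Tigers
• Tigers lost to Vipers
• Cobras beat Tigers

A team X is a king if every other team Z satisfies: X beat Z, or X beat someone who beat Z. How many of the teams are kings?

5

Novas reaches everyone (king).
Cobras reaches everyone (king).
Tigers cannot reach Novas, Cobras, Rays, Vipers, Lions, Rockets, Hawks in two steps.
Rays cannot reach Cobras, Lions in two steps.
Vipers cannot reach Novas, Cobras, Rays, Lions, Rockets, Hawks in two steps.
Lions reaches everyone (king).
Rockets reaches everyone (king).
Hawks reaches everyone (king).
Kings: Novas, Cobras, Lions, Rockets, Hawks — 5.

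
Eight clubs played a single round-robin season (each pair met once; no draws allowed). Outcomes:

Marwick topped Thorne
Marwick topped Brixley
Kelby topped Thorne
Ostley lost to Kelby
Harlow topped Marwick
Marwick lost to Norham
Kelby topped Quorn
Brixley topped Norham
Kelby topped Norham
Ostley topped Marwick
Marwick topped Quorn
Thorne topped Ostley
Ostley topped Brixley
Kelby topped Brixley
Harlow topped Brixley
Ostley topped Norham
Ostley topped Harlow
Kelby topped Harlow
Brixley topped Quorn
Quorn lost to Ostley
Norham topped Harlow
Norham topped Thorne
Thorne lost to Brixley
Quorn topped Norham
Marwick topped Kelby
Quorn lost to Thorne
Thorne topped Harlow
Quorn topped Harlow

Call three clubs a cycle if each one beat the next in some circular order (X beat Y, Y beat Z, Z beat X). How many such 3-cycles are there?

Win totals: Thorne 3, Norham 3, Harlow 2, Quorn 2, Ostley 5, Marwick 4, Brixley 3, Kelby 6.
A club with w wins dominates both others in C(w,2) triples; summing gives 3 + 3 + 1 + 1 + 10 + 6 + 3 + 15 = 42 transitive triples.
Total triples C(8,3) = 56, so cyclic triples = 56 − 42 = 14.

14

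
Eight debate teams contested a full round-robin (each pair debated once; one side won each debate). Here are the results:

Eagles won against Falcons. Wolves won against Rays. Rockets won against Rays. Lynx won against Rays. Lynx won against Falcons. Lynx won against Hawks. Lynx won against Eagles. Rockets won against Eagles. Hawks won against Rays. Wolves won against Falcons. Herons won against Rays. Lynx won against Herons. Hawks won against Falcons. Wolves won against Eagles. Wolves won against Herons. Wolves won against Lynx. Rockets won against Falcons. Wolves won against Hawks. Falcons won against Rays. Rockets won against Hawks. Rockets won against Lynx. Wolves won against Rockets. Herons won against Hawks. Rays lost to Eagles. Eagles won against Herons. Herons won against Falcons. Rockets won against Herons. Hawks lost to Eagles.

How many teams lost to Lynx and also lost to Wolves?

Lynx beat: Hawks, Herons, Eagles, Falcons, Rays.
Wolves beat: Hawks, Herons, Lynx, Eagles, Rockets, Falcons, Rays.
Both beat: Hawks, Herons, Eagles, Falcons, Rays — 5.

5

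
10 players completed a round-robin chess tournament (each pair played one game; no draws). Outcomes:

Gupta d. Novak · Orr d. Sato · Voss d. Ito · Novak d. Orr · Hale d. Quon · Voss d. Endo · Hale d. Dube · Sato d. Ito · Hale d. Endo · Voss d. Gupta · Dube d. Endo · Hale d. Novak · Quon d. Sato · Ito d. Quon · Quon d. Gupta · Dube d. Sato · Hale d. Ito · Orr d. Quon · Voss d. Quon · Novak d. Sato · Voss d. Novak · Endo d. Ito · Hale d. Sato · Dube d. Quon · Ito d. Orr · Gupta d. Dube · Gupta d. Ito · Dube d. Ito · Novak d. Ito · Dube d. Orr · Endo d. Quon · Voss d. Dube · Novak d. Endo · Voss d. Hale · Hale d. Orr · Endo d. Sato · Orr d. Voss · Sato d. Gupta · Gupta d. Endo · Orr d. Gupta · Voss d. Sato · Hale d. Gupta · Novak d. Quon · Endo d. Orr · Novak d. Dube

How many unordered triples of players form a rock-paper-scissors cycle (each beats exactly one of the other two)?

18

Win totals: Novak 6, Endo 4, Sato 2, Quon 2, Dube 5, Ito 2, Orr 4, Gupta 4, Voss 8, Hale 8.
A player with w wins dominates both others in C(w,2) triples; summing gives 15 + 6 + 1 + 1 + 10 + 1 + 6 + 6 + 28 + 28 = 102 transitive triples.
Total triples C(10,3) = 120, so cyclic triples = 120 − 102 = 18.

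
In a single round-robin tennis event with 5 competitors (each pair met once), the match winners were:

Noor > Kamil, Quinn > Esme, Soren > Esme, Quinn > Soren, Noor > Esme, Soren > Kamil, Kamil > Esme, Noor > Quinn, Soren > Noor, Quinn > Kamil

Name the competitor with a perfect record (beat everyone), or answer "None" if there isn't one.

Highest win total is Soren with 3 (out of 4 possible).
Soren lost to Quinn, so no competitor went undefeated.

None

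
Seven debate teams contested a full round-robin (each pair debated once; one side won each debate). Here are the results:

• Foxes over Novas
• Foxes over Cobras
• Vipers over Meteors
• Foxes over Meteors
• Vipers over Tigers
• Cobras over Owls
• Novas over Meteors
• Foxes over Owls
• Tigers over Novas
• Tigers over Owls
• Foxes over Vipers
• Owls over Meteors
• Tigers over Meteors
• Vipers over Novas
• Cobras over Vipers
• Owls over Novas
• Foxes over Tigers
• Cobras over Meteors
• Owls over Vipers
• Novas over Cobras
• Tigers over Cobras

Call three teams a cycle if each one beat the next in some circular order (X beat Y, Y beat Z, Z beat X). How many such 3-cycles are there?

4

Win totals: Vipers 3, Novas 2, Tigers 4, Owls 3, Meteors 0, Foxes 6, Cobras 3.
A team with w wins dominates both others in C(w,2) triples; summing gives 3 + 1 + 6 + 3 + 0 + 15 + 3 = 31 transitive triples.
Total triples C(7,3) = 35, so cyclic triples = 35 − 31 = 4.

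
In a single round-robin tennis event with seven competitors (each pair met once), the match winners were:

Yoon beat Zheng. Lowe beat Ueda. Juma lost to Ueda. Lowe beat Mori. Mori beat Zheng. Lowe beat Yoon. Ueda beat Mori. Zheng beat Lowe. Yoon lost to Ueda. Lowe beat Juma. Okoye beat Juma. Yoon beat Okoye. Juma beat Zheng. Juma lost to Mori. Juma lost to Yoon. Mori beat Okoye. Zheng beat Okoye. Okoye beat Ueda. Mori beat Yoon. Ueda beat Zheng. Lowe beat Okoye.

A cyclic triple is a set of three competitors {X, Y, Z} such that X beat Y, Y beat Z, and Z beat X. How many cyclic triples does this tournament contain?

Win totals: Yoon 3, Okoye 2, Ueda 4, Lowe 5, Zheng 2, Juma 1, Mori 4.
A competitor with w wins dominates both others in C(w,2) triples; summing gives 3 + 1 + 6 + 10 + 1 + 0 + 6 = 27 transitive triples.
Total triples C(7,3) = 35, so cyclic triples = 35 − 27 = 8.

8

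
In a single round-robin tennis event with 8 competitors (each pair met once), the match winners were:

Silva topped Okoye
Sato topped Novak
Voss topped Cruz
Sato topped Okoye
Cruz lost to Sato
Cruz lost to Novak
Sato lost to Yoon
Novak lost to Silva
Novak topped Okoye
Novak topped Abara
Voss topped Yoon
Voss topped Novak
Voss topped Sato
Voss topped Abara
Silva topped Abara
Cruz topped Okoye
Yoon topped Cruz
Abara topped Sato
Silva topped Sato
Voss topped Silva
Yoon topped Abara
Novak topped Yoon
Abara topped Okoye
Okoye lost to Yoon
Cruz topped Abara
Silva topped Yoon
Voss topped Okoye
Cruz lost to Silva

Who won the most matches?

Win totals: Sato 3, Voss 7, Cruz 2, Abara 2, Novak 4, Okoye 0, Silva 6, Yoon 4.
Voss leads with 7 wins (next highest: 6).

Voss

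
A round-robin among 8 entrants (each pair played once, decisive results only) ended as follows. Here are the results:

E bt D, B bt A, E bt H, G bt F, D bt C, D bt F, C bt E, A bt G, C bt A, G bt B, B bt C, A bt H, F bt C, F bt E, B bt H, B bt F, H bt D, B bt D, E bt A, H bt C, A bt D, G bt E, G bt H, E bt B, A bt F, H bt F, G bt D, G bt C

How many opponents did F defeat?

F's results: beat C, E; lost to A, B, D, G, H.
That is 2 wins.

2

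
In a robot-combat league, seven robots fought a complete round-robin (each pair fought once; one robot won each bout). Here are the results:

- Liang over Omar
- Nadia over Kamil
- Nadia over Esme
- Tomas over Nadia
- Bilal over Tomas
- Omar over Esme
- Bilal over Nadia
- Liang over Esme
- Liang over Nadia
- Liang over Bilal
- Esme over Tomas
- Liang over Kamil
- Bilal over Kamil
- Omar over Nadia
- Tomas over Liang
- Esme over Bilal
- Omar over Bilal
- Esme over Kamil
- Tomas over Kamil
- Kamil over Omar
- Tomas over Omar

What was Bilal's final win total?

3

Bilal's results: beat Kamil, Tomas, Nadia; lost to Omar, Esme, Liang.
That is 3 wins.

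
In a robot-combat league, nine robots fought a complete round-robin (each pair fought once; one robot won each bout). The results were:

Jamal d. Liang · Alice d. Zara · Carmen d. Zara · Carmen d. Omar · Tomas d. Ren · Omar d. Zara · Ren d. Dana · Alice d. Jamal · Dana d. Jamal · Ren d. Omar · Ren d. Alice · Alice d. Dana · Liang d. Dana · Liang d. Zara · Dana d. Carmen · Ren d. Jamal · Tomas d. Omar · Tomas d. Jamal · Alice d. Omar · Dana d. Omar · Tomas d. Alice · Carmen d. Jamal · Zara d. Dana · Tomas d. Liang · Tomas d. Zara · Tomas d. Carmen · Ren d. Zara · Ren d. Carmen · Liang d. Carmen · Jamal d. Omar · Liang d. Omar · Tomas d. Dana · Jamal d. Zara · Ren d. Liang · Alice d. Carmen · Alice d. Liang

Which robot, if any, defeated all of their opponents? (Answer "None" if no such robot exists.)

Tomas has 8 wins out of 8 opponents — a perfect record.

Tomas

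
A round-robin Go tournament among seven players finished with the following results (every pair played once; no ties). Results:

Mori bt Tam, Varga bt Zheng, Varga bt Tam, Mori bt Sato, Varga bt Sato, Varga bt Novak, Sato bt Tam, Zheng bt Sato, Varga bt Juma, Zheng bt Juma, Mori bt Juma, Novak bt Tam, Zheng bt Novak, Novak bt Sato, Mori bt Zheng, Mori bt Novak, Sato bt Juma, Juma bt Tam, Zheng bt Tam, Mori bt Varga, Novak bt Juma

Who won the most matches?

Win totals: Juma 1, Mori 6, Zheng 4, Novak 3, Varga 5, Tam 0, Sato 2.
Mori leads with 6 wins (next highest: 5).

Mori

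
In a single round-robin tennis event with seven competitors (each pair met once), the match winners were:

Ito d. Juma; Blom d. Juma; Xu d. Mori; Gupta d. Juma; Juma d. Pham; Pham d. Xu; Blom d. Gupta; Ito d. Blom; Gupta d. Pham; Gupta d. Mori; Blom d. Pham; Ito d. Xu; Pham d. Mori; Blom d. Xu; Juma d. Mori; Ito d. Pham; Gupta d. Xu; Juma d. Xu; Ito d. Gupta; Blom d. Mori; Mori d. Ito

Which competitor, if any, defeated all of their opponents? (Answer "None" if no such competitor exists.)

None

Highest win total is Ito with 5 (out of 6 possible).
Ito lost to Mori, so no competitor went undefeated.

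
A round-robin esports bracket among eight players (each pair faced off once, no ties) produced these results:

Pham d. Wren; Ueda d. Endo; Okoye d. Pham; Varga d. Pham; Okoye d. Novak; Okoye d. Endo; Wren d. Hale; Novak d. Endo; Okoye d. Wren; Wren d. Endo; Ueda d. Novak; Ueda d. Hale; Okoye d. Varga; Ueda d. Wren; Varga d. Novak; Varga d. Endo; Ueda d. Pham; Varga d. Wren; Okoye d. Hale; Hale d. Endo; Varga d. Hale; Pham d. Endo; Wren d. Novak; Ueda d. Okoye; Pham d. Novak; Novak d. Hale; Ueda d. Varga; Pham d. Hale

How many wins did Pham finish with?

Pham's results: beat Novak, Endo, Wren, Hale; lost to Okoye, Varga, Ueda.
That is 4 wins.

4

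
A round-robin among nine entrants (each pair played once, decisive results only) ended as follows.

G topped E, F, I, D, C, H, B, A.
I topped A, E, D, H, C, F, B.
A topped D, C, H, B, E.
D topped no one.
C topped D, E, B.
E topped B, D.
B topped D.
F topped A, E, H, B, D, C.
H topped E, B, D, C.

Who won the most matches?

G

Win totals: A 5, B 1, C 3, D 0, E 2, F 6, G 8, H 4, I 7.
G leads with 8 wins (next highest: 7).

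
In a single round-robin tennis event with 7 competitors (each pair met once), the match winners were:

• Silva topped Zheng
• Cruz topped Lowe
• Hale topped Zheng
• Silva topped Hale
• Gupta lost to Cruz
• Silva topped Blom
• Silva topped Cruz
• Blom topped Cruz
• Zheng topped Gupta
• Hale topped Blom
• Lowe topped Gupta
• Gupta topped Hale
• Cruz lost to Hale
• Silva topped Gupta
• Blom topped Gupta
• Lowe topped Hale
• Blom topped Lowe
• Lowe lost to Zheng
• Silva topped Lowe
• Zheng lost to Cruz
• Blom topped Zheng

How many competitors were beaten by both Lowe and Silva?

Lowe beat: Gupta, Hale.
Silva beat: Blom, Gupta, Hale, Lowe, Cruz, Zheng.
Both beat: Gupta, Hale — 2.

2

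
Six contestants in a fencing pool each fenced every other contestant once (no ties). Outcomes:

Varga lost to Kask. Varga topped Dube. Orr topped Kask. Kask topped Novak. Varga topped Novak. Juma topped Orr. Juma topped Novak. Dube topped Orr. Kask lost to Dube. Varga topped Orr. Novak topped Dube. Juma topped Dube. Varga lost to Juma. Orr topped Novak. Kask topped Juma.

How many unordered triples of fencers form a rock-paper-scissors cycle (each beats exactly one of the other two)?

6

Win totals: Kask 3, Orr 2, Dube 2, Juma 4, Varga 3, Novak 1.
A fencer with w wins dominates both others in C(w,2) triples; summing gives 3 + 1 + 1 + 6 + 3 + 0 = 14 transitive triples.
Total triples C(6,3) = 20, so cyclic triples = 20 − 14 = 6.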